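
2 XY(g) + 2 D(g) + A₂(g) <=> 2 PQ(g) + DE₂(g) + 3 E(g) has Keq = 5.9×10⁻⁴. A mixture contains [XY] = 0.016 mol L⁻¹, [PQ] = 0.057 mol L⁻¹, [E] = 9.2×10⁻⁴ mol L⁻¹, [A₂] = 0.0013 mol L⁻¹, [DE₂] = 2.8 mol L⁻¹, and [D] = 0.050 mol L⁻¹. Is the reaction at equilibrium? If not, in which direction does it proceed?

Q = [PQ]²·[DE₂]·[E]³ / ([XY]²·[D]²·[A₂]) = (0.057)²·(2.8)·(9.2×10⁻⁴)³ / ((0.016)²·(0.050)²·(0.0013)) = 0.0085
Q = 0.0085 > Keq = 5.9×10⁻⁴, so the reverse reaction proceeds.

to the left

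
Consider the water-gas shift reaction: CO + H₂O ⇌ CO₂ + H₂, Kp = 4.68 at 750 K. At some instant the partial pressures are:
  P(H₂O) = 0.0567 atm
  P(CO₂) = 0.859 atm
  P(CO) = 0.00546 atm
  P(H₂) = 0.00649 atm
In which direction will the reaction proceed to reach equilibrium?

Qp = P(CO₂)·P(H₂) / (P(CO)·P(H₂O)) = (0.859)·(0.00649) / ((0.00546)·(0.0567)) = 18.0
Qp = 18.0 > Kp = 4.68, so the reverse reaction proceeds.

toward reactants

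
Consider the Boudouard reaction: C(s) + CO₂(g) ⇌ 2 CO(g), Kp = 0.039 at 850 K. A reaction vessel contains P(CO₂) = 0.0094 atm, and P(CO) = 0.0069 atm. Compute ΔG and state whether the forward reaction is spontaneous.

(C is a pure solid — omitted from Qp.)
Qp = P(CO)² / P(CO₂) = (0.0069)² / (0.0094) = 0.00506
ΔG = RT ln(Qp/Kp) = (8.314 J mol⁻¹ K⁻¹)(850 K) × ln(0.00506/0.039)
   = (7.067 kJ/mol)(-2.042) = -14.4 kJ/mol
ΔG < 0, so the forward reaction is spontaneous (proceeds forward).

ΔG = -14.4 kJ/mol; the forward reaction is spontaneous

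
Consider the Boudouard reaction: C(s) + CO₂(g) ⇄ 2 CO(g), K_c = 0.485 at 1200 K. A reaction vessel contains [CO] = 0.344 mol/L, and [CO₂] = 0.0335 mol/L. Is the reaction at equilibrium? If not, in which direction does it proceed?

(C is a pure solid — omitted from Q_c.)
Q_c = [CO]² / [CO₂] = (0.344)² / (0.0335) = 3.53
Q_c = 3.53 > K_c = 0.485, so the reverse reaction proceeds.

in the reverse direction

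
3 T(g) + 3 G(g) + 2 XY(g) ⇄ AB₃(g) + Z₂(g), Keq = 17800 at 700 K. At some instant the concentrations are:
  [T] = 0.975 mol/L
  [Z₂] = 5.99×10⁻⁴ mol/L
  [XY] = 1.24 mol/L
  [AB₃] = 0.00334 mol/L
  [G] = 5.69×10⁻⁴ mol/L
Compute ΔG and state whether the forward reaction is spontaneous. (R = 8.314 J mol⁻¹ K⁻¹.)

Q = [AB₃]·[Z₂] / ([T]³·[G]³·[XY]²) = (0.00334)·(5.99×10⁻⁴) / ((0.975)³·(5.69×10⁻⁴)³·(1.24)²) = 7620
ΔG = RT ln(Q/Keq) = (8.314 J mol⁻¹ K⁻¹)(700 K) × ln(7620/17800)
   = (5.820 kJ/mol)(-0.8484) = -4.94 kJ/mol
ΔG < 0, so the forward reaction is spontaneous (proceeds forward).

ΔG = -4.94 kJ/mol; the forward reaction is spontaneous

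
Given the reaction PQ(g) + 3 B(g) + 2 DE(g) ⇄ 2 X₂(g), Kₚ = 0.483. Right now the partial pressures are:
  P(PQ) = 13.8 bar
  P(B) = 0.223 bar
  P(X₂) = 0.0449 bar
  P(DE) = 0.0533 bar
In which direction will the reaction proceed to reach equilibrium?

to the left

Qₚ = P(X₂)² / (P(PQ)·P(B)³·P(DE)²) = (0.0449)² / ((13.8)·(0.223)³·(0.0533)²) = 4.64
Qₚ = 4.64 > Kₚ = 0.483, so the reverse reaction proceeds.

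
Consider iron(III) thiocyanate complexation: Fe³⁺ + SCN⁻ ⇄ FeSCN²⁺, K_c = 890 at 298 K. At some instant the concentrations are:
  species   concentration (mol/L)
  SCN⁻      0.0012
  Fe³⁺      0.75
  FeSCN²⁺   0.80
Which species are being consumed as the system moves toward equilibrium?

none (at equilibrium)

Q_c = [FeSCN²⁺] / ([Fe³⁺]·[SCN⁻]) = (0.80) / ((0.75)·(0.0012)) = 890
Q_c = 890 = K_c; the system is at equilibrium.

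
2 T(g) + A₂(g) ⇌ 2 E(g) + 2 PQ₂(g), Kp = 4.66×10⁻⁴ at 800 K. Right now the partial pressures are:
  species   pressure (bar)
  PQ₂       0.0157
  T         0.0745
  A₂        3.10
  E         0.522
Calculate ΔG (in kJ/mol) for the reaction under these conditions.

ΔG = 14.1 kJ/mol

Qp = P(E)²·P(PQ₂)² / (P(T)²·P(A₂)) = (0.522)²·(0.0157)² / ((0.0745)²·(3.10)) = 0.00390
ΔG = RT ln(Qp/Kp) = (8.314 J mol⁻¹ K⁻¹)(800 K) × ln(0.00390/4.66×10⁻⁴)
   = (6.651 kJ/mol)(2.125) = 14.1 kJ/mol
ΔG > 0, so the forward reaction is non-spontaneous (proceeds in reverse).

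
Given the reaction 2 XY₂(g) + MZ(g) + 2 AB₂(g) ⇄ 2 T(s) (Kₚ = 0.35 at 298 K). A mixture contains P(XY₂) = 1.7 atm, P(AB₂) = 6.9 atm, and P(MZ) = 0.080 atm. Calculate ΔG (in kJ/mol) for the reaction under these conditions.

ΔG = -3.34 kJ/mol

(T is a pure solid — omitted from Qₚ.)
Qₚ = 1 / (P(XY₂)²·P(MZ)·P(AB₂)²) = 1 / ((1.7)²·(0.080)·(6.9)²) = 0.0908
ΔG = RT ln(Qₚ/Kₚ) = (8.314 J mol⁻¹ K⁻¹)(298 K) × ln(0.0908/0.35)
   = (2.478 kJ/mol)(-1.349) = -3.34 kJ/mol
ΔG < 0, so the forward reaction is spontaneous (proceeds forward).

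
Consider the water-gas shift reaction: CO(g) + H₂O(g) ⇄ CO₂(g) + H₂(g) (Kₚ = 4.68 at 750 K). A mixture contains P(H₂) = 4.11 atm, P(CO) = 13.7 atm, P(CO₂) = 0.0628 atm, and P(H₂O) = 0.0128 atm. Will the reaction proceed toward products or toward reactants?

Qₚ = P(CO₂)·P(H₂) / (P(CO)·P(H₂O)) = (0.0628)·(4.11) / ((13.7)·(0.0128)) = 1.47
Qₚ = 1.47 < Kₚ = 4.68, so the forward reaction proceeds.

in the forward direction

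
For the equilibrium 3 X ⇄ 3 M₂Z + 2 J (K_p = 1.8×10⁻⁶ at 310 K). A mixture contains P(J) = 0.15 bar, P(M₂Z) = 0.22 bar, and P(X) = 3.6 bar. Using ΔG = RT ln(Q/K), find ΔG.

Q_p = P(M₂Z)³·P(J)² / P(X)³ = (0.22)³·(0.15)² / (3.6)³ = 5.14×10⁻⁶
ΔG = RT ln(Q_p/K_p) = (8.314 J mol⁻¹ K⁻¹)(310 K) × ln(5.14×10⁻⁶/1.8×10⁻⁶)
   = (2.577 kJ/mol)(1.049) = 2.70 kJ/mol
ΔG > 0, so the forward reaction is non-spontaneous (proceeds in reverse).

ΔG = 2.70 kJ/mol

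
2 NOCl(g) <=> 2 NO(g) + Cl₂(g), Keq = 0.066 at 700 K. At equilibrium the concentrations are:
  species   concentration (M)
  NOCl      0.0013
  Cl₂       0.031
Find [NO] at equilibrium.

[NO] = 0.0019 M

At equilibrium, Keq = [NO]²·[Cl₂] / [NOCl]² = 0.066.
([NO])²·(0.031) / (0.0013)² = 0.066
[NO]² = 3.60×10⁻⁶ ⇒ [NO] = 0.0019 M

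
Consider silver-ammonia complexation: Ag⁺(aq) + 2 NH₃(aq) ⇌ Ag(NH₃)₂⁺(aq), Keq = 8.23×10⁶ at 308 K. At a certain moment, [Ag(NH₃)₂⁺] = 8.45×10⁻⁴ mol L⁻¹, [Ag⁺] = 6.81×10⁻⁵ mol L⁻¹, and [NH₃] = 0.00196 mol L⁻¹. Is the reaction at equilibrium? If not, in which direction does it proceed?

in the forward direction

Q = [Ag(NH₃)₂⁺] / ([Ag⁺]·[NH₃]²) = (8.45×10⁻⁴) / ((6.81×10⁻⁵)·(0.00196)²) = 3.23×10⁶
Q = 3.23×10⁶ < Keq = 8.23×10⁶, so the forward reaction proceeds.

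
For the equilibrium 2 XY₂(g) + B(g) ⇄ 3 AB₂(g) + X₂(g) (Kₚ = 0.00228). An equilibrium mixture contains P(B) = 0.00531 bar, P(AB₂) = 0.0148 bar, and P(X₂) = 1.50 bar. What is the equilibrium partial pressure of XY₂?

P(XY₂) = 0.634 bar

At equilibrium, Kₚ = P(AB₂)³·P(X₂) / (P(XY₂)²·P(B)) = 0.00228.
(0.0148)³·(1.50) / ((P(XY₂))²·(0.00531)) = 0.00228
P(XY₂)² = 0.402 ⇒ P(XY₂) = 0.634 bar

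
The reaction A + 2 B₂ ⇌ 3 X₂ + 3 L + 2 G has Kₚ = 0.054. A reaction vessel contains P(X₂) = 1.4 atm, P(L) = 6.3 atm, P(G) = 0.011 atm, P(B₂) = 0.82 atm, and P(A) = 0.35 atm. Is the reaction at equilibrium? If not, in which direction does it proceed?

Qₚ = P(X₂)³·P(L)³·P(G)² / (P(A)·P(B₂)²) = (1.4)³·(6.3)³·(0.011)² / ((0.35)·(0.82)²) = 0.35
Qₚ = 0.35 > Kₚ = 0.054, so the reverse reaction proceeds.

in the reverse direction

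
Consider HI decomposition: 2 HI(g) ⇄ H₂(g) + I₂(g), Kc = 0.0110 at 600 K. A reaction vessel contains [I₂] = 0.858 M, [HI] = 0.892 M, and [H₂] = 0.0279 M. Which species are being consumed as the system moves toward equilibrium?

H₂, I₂ (products)

Qc = [H₂]·[I₂] / [HI]² = (0.0279)·(0.858) / (0.892)² = 0.0301
Qc = 0.0301 > Kc = 0.0110: net reverse reaction.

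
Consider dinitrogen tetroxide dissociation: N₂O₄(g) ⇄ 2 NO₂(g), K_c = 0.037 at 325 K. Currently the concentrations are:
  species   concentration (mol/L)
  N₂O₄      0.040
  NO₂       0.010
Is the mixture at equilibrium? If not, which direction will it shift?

no; Q < K, reaction proceeds forward

Q_c = [NO₂]² / [N₂O₄] = (0.010)² / (0.040) = 0.0025
Q_c = 0.0025 < K_c = 0.037: net forward reaction.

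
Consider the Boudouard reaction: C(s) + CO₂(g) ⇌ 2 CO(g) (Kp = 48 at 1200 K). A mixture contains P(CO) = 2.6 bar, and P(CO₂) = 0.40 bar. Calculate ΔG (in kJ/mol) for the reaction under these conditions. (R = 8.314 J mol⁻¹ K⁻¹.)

ΔG = -10.4 kJ/mol

(C is a pure solid — omitted from Qp.)
Qp = P(CO)² / P(CO₂) = (2.6)² / (0.40) = 16.9
ΔG = RT ln(Qp/Kp) = (8.314 J mol⁻¹ K⁻¹)(1200 K) × ln(16.9/48)
   = (9.977 kJ/mol)(-1.044) = -10.4 kJ/mol
ΔG < 0, so the forward reaction is spontaneous (proceeds forward).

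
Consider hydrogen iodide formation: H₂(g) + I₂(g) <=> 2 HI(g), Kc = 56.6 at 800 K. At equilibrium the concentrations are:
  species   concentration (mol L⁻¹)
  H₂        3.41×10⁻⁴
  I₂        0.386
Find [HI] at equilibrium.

[HI] = 0.0863 mol L⁻¹

At equilibrium, Kc = [HI]² / ([H₂]·[I₂]) = 56.6.
([HI])² / ((3.41×10⁻⁴)·(0.386)) = 56.6
[HI]² = 0.00745 ⇒ [HI] = 0.0863 mol L⁻¹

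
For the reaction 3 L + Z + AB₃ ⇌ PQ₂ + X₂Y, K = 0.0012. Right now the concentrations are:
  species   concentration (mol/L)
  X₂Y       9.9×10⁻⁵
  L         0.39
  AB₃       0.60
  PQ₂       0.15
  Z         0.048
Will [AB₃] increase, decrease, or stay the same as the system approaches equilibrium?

increase

Q = [PQ₂]·[X₂Y] / ([L]³·[Z]·[AB₃]) = (0.15)·(9.9×10⁻⁵) / ((0.39)³·(0.048)·(0.60)) = 0.0087
Q = 0.0087 > K = 0.0012: net reverse reaction.
AB₃ is a reactant, so it increases.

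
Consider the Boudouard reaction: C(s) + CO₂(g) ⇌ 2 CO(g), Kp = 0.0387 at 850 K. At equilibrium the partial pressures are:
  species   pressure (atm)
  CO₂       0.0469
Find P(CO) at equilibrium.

P(CO) = 0.0426 atm

(C is a pure solid — omitted from Kp.)
At equilibrium, Kp = P(CO)² / P(CO₂) = 0.0387.
(P(CO))² / (0.0469) = 0.0387
P(CO)² = 0.00182 ⇒ P(CO) = 0.0426 atm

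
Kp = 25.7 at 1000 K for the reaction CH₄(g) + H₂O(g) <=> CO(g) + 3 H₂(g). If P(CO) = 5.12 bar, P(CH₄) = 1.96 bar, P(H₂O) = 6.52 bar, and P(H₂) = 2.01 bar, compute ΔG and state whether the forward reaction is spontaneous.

Qp = P(CO)·P(H₂)³ / (P(CH₄)·P(H₂O)) = (5.12)·(2.01)³ / ((1.96)·(6.52)) = 3.25
ΔG = RT ln(Qp/Kp) = (8.314 J mol⁻¹ K⁻¹)(1000 K) × ln(3.25/25.7)
   = (8.314 kJ/mol)(-2.068) = -17.2 kJ/mol
ΔG < 0, so the forward reaction is spontaneous (proceeds forward).

ΔG = -17.2 kJ/mol; the forward reaction is spontaneous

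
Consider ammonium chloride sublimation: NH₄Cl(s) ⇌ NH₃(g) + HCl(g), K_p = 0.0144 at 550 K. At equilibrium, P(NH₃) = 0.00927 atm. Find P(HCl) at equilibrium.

(NH₄Cl is a pure solid — omitted from K_p.)
At equilibrium, K_p = P(NH₃)·P(HCl) = 0.0144.
(0.00927)·(P(HCl)) = 0.0144
P(HCl) = 1.55 atm

P(HCl) = 1.55 atm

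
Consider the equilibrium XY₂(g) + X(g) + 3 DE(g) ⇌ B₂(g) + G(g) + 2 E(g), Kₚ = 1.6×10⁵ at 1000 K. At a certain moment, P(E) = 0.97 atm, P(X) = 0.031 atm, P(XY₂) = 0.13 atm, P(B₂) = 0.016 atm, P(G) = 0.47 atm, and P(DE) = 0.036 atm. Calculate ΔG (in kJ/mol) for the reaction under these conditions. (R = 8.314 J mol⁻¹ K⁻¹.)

Qₚ = P(B₂)·P(G)·P(E)² / (P(XY₂)·P(X)·P(DE)³) = (0.016)·(0.47)·(0.97)² / ((0.13)·(0.031)·(0.036)³) = 37600
ΔG = RT ln(Qₚ/Kₚ) = (8.314 J mol⁻¹ K⁻¹)(1000 K) × ln(37600/1.6×10⁵)
   = (8.314 kJ/mol)(-1.448) = -12.0 kJ/mol
ΔG < 0, so the forward reaction is spontaneous (proceeds forward).

ΔG = -12.0 kJ/mol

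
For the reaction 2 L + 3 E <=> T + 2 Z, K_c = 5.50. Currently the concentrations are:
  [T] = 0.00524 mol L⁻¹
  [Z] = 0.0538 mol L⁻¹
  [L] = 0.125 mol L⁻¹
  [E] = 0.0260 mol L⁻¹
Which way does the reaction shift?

to the left

Q_c = [T]·[Z]² / ([L]²·[E]³) = (0.00524)·(0.0538)² / ((0.125)²·(0.0260)³) = 55.2
Q_c = 55.2 > K_c = 5.50, so the reverse reaction proceeds.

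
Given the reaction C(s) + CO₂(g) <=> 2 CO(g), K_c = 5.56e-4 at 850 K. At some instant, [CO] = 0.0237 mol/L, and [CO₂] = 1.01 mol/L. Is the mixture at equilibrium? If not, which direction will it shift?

yes, at equilibrium

(C is a pure solid — omitted from Q_c.)
Q_c = [CO]² / [CO₂] = (0.0237)² / (1.01) = 5.56e-4
Q_c = 5.56e-4 = K_c; the system is at equilibrium.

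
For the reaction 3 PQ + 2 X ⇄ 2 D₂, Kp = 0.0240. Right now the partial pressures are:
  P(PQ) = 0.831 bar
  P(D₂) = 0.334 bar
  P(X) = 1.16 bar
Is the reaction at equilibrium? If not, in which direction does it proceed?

in the reverse direction

Qp = P(D₂)² / (P(PQ)³·P(X)²) = (0.334)² / ((0.831)³·(1.16)²) = 0.144
Qp = 0.144 > Kp = 0.0240, so the reverse reaction proceeds.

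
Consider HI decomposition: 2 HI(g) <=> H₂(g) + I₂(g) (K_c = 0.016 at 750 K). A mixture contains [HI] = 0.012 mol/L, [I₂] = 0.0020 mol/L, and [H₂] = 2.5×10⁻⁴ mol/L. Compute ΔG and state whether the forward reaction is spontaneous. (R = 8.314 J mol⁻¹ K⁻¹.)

Q_c = [H₂]·[I₂] / [HI]² = (2.5×10⁻⁴)·(0.0020) / (0.012)² = 0.00347
ΔG = RT ln(Q_c/K_c) = (8.314 J mol⁻¹ K⁻¹)(750 K) × ln(0.00347/0.016)
   = (6.236 kJ/mol)(-1.528) = -9.53 kJ/mol
ΔG < 0, so the forward reaction is spontaneous (proceeds forward).

ΔG = -9.53 kJ/mol; the forward reaction is spontaneous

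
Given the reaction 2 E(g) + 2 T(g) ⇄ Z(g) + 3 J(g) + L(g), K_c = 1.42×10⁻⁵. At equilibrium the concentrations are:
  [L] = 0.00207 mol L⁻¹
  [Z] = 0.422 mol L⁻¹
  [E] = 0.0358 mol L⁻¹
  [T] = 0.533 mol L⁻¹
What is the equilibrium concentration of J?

At equilibrium, K_c = [Z]·[J]³·[L] / ([E]²·[T]²) = 1.42×10⁻⁵.
(0.422)·([J])³·(0.00207) / ((0.0358)²·(0.533)²) = 1.42×10⁻⁵
[J]³ = 5.92×10⁻⁶ ⇒ [J] = 0.0181 mol L⁻¹

[J] = 0.0181 mol L⁻¹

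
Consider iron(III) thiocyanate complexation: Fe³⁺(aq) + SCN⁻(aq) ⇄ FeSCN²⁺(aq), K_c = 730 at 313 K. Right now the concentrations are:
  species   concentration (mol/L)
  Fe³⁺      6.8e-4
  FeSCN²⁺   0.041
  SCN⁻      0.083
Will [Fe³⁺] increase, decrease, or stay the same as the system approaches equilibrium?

Q_c = [FeSCN²⁺] / ([Fe³⁺]·[SCN⁻]) = (0.041) / ((6.8e-4)·(0.083)) = 730
Q_c = 730 = K_c; the system is at equilibrium.

stay the same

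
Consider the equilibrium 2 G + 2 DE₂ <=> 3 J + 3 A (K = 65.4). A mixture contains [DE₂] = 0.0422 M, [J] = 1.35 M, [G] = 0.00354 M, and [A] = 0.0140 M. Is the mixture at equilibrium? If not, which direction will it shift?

Q = [J]³·[A]³ / ([G]²·[DE₂]²) = (1.35)³·(0.0140)³ / ((0.00354)²·(0.0422)²) = 303
Q = 303 > K = 65.4: net reverse reaction.

no; Q > K, reaction proceeds in reverse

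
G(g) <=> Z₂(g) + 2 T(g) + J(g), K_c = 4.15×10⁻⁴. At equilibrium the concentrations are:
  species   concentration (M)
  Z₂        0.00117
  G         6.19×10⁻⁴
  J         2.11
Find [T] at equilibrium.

At equilibrium, K_c = [Z₂]·[T]²·[J] / [G] = 4.15×10⁻⁴.
(0.00117)·([T])²·(2.11) / (6.19×10⁻⁴) = 4.15×10⁻⁴
[T]² = 1.04×10⁻⁴ ⇒ [T] = 0.0102 M

[T] = 0.0102 M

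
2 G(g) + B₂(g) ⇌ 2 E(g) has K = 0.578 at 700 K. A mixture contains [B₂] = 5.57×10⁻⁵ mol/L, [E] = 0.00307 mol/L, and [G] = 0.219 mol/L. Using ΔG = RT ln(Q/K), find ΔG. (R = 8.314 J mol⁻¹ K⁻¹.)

ΔG = 10.5 kJ/mol

Q = [E]² / ([G]²·[B₂]) = (0.00307)² / ((0.219)²·(5.57×10⁻⁵)) = 3.53
ΔG = RT ln(Q/K) = (8.314 J mol⁻¹ K⁻¹)(700 K) × ln(3.53/0.578)
   = (5.820 kJ/mol)(1.809) = 10.5 kJ/mol
ΔG > 0, so the forward reaction is non-spontaneous (proceeds in reverse).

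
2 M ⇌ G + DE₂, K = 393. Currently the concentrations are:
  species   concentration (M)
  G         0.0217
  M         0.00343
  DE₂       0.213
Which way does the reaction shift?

Q = [G]·[DE₂] / [M]² = (0.0217)·(0.213) / (0.00343)² = 393
Q = 393 = K, so the system is already at equilibrium.

no net change (already at equilibrium)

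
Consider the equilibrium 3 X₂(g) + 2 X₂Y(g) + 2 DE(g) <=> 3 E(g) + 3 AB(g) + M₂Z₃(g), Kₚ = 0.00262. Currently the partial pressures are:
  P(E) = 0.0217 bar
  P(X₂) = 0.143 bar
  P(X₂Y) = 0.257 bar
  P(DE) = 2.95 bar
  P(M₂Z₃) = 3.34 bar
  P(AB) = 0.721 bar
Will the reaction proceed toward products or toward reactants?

Qₚ = P(E)³·P(AB)³·P(M₂Z₃) / (P(X₂)³·P(X₂Y)²·P(DE)²) = (0.0217)³·(0.721)³·(3.34) / ((0.143)³·(0.257)²·(2.95)²) = 0.00761
Qₚ = 0.00761 > Kₚ = 0.00262, so the reverse reaction proceeds.

toward reactants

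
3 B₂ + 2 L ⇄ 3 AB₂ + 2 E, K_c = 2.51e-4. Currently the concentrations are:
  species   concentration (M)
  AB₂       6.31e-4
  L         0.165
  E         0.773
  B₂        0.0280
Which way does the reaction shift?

neither direction; the system is at equilibrium

Q_c = [AB₂]³·[E]² / ([B₂]³·[L]²) = (6.31e-4)³·(0.773)² / ((0.0280)³·(0.165)²) = 2.51e-4
Q_c = 2.51e-4 = K_c, so the system is already at equilibrium.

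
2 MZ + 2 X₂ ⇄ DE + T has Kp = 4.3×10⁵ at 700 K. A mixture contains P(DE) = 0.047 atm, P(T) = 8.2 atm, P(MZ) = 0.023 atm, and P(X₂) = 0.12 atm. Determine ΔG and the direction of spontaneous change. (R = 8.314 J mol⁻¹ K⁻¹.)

Qp = P(DE)·P(T) / (P(MZ)²·P(X₂)²) = (0.047)·(8.2) / ((0.023)²·(0.12)²) = 50600
ΔG = RT ln(Qp/Kp) = (8.314 J mol⁻¹ K⁻¹)(700 K) × ln(50600/4.3×10⁵)
   = (5.820 kJ/mol)(-2.140) = -12.5 kJ/mol
ΔG < 0, so the forward reaction is spontaneous (proceeds forward).

ΔG = -12.5 kJ/mol; the forward reaction is spontaneous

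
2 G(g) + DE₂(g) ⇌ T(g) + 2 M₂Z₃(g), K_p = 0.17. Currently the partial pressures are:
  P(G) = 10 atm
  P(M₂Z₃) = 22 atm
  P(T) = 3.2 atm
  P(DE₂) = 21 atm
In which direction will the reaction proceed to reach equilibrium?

Q_p = P(T)·P(M₂Z₃)² / (P(G)²·P(DE₂)) = (3.2)·(22)² / ((10)²·(21)) = 0.74
Q_p = 0.74 > K_p = 0.17, so the reverse reaction proceeds.

in the reverse direction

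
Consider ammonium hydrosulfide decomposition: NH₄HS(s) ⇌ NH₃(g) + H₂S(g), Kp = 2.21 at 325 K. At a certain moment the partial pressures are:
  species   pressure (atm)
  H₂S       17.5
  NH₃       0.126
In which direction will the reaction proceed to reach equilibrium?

at equilibrium

(NH₄HS is a pure solid — omitted from Qp.)
Qp = P(NH₃)·P(H₂S) = (0.126)·(17.5) = 2.21
Qp = 2.21 = Kp, so the system is already at equilibrium.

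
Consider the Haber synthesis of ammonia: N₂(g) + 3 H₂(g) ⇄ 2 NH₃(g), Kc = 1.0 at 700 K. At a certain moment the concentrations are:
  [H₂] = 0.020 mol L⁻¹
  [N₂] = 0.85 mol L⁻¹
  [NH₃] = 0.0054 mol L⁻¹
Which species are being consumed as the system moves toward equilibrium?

NH₃ (products)

Qc = [NH₃]² / ([N₂]·[H₂]³) = (0.0054)² / ((0.85)·(0.020)³) = 4.3
Qc = 4.3 > Kc = 1.0: net reverse reaction.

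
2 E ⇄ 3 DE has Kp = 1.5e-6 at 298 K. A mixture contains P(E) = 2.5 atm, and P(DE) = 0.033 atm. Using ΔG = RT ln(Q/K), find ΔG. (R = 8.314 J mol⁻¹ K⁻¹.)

ΔG = 3.33 kJ/mol

Qp = P(DE)³ / P(E)² = (0.033)³ / (2.5)² = 5.75e-6
ΔG = RT ln(Qp/Kp) = (8.314 J mol⁻¹ K⁻¹)(298 K) × ln(5.75e-6/1.5e-6)
   = (2.478 kJ/mol)(1.344) = 3.33 kJ/mol
ΔG > 0, so the forward reaction is non-spontaneous (proceeds in reverse).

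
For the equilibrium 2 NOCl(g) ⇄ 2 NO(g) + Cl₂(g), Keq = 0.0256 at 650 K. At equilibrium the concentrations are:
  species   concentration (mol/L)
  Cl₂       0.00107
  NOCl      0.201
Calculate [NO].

At equilibrium, Keq = [NO]²·[Cl₂] / [NOCl]² = 0.0256.
([NO])²·(0.00107) / (0.201)² = 0.0256
[NO]² = 0.967 ⇒ [NO] = 0.983 mol/L

[NO] = 0.983 mol/L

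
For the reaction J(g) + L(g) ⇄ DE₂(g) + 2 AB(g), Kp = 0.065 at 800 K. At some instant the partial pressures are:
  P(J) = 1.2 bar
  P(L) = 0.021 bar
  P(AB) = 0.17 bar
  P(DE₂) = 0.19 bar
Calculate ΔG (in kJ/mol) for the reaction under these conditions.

ΔG = 8.05 kJ/mol

Qp = P(DE₂)·P(AB)² / (P(J)·P(L)) = (0.19)·(0.17)² / ((1.2)·(0.021)) = 0.218
ΔG = RT ln(Qp/Kp) = (8.314 J mol⁻¹ K⁻¹)(800 K) × ln(0.218/0.065)
   = (6.651 kJ/mol)(1.210) = 8.05 kJ/mol
ΔG > 0, so the forward reaction is non-spontaneous (proceeds in reverse).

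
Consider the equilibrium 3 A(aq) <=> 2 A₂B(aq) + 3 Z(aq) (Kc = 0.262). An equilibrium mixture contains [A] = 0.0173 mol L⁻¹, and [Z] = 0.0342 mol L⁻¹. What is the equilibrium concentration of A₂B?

[A₂B] = 0.184 mol L⁻¹

At equilibrium, Kc = [A₂B]²·[Z]³ / [A]³ = 0.262.
([A₂B])²·(0.0342)³ / (0.0173)³ = 0.262
[A₂B]² = 0.0339 ⇒ [A₂B] = 0.184 mol L⁻¹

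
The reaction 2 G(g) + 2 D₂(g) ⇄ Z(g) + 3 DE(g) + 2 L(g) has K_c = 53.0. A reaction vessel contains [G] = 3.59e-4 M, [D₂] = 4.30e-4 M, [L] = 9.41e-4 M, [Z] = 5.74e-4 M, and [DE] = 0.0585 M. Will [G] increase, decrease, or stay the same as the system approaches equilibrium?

decrease

Q_c = [Z]·[DE]³·[L]² / ([G]²·[D₂]²) = (5.74e-4)·(0.0585)³·(9.41e-4)² / ((3.59e-4)²·(4.30e-4)²) = 4.27
Q_c = 4.27 < K_c = 53.0: net forward reaction.
G is a reactant, so it decreases.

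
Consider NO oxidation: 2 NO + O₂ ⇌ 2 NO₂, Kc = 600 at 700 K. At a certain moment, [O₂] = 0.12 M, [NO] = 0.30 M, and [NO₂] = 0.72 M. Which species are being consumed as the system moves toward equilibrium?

NO, O₂ (reactants)

Qc = [NO₂]² / ([NO]²·[O₂]) = (0.72)² / ((0.30)²·(0.12)) = 48
Qc = 48 < Kc = 600: net forward reaction.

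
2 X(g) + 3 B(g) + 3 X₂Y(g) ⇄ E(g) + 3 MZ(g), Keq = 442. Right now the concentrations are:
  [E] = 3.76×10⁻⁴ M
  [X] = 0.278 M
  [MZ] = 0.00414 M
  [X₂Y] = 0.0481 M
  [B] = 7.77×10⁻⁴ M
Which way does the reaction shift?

in the reverse direction

Q = [E]·[MZ]³ / ([X]²·[B]³·[X₂Y]³) = (3.76×10⁻⁴)·(0.00414)³ / ((0.278)²·(7.77×10⁻⁴)³·(0.0481)³) = 6610
Q = 6610 > Keq = 442, so the reverse reaction proceeds.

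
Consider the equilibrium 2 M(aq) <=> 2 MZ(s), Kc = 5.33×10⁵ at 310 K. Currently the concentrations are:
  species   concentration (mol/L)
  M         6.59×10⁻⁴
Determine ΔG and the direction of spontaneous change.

(MZ is a pure solid — omitted from Qc.)
Qc = 1 / [M]² = 1 / (6.59×10⁻⁴)² = 2.30×10⁶
ΔG = RT ln(Qc/Kc) = (8.314 J mol⁻¹ K⁻¹)(310 K) × ln(2.30×10⁶/5.33×10⁵)
   = (2.577 kJ/mol)(1.462) = 3.77 kJ/mol
ΔG > 0, so the forward reaction is non-spontaneous (proceeds in reverse).

ΔG = 3.77 kJ/mol; the forward reaction is non-spontaneous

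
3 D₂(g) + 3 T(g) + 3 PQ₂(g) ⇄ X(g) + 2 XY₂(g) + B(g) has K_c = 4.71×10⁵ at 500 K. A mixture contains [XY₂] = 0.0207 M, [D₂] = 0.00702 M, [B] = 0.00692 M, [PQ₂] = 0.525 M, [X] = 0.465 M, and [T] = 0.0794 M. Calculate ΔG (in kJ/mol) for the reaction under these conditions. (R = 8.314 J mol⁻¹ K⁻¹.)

Q_c = [X]·[XY₂]²·[B] / ([D₂]³·[T]³·[PQ₂]³) = (0.465)·(0.0207)²·(0.00692) / ((0.00702)³·(0.0794)³·(0.525)³) = 55000
ΔG = RT ln(Q_c/K_c) = (8.314 J mol⁻¹ K⁻¹)(500 K) × ln(55000/4.71×10⁵)
   = (4.157 kJ/mol)(-2.148) = -8.93 kJ/mol
ΔG < 0, so the forward reaction is spontaneous (proceeds forward).

ΔG = -8.93 kJ/mol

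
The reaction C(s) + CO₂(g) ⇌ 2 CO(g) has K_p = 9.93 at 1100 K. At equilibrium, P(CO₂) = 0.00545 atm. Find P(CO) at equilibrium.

P(CO) = 0.233 atm

(C is a pure solid — omitted from K_p.)
At equilibrium, K_p = P(CO)² / P(CO₂) = 9.93.
(P(CO))² / (0.00545) = 9.93
P(CO)² = 0.0541 ⇒ P(CO) = 0.233 atm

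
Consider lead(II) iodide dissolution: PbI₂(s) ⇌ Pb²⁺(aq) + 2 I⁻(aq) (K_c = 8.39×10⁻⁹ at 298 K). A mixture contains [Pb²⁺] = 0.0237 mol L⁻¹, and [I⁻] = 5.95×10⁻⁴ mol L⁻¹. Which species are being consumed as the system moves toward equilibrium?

none (at equilibrium)

(PbI₂ is a pure solid — omitted from Q_c.)
Q_c = [Pb²⁺]·[I⁻]² = (0.0237)·(5.95×10⁻⁴)² = 8.39×10⁻⁹
Q_c = 8.39×10⁻⁹ = K_c; the system is at equilibrium.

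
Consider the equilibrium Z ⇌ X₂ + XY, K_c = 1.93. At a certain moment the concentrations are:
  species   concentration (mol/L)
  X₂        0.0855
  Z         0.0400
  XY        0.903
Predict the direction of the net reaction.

neither direction; the system is at equilibrium

Q_c = [X₂]·[XY] / [Z] = (0.0855)·(0.903) / (0.0400) = 1.93
Q_c = 1.93 = K_c, so the system is already at equilibrium.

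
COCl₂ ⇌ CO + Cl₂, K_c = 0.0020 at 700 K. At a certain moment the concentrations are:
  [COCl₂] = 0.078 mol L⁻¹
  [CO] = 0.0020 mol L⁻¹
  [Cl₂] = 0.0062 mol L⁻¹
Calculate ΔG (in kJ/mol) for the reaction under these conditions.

ΔG = -14.7 kJ/mol

Q_c = [CO]·[Cl₂] / [COCl₂] = (0.0020)·(0.0062) / (0.078) = 1.59×10⁻⁴
ΔG = RT ln(Q_c/K_c) = (8.314 J mol⁻¹ K⁻¹)(700 K) × ln(1.59×10⁻⁴/0.0020)
   = (5.820 kJ/mol)(-2.532) = -14.7 kJ/mol
ΔG < 0, so the forward reaction is spontaneous (proceeds forward).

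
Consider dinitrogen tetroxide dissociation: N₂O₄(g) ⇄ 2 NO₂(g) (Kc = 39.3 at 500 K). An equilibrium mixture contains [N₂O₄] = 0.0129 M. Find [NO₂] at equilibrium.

[NO₂] = 0.712 M

At equilibrium, Kc = [NO₂]² / [N₂O₄] = 39.3.
([NO₂])² / (0.0129) = 39.3
[NO₂]² = 0.507 ⇒ [NO₂] = 0.712 M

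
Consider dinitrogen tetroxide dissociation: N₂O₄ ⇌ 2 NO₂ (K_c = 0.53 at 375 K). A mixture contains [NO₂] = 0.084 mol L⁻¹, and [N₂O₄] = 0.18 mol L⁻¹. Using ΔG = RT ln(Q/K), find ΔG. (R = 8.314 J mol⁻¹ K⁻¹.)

ΔG = -8.12 kJ/mol

Q_c = [NO₂]² / [N₂O₄] = (0.084)² / (0.18) = 0.0392
ΔG = RT ln(Q_c/K_c) = (8.314 J mol⁻¹ K⁻¹)(375 K) × ln(0.0392/0.53)
   = (3.118 kJ/mol)(-2.604) = -8.12 kJ/mol
ΔG < 0, so the forward reaction is spontaneous (proceeds forward).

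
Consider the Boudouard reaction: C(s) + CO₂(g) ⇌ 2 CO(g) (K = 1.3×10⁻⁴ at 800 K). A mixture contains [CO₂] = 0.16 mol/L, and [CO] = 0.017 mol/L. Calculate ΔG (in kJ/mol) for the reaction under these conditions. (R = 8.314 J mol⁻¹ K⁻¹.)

(C is a pure solid — omitted from Q.)
Q = [CO]² / [CO₂] = (0.017)² / (0.16) = 0.00181
ΔG = RT ln(Q/K) = (8.314 J mol⁻¹ K⁻¹)(800 K) × ln(0.00181/1.3×10⁻⁴)
   = (6.651 kJ/mol)(2.634) = 17.5 kJ/mol
ΔG > 0, so the forward reaction is non-spontaneous (proceeds in reverse).

ΔG = 17.5 kJ/mol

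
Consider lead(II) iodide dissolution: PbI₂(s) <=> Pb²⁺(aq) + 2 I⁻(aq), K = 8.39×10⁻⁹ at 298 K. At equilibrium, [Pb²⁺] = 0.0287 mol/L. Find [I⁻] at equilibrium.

(PbI₂ is a pure solid — omitted from K.)
At equilibrium, K = [Pb²⁺]·[I⁻]² = 8.39×10⁻⁹.
(0.0287)·([I⁻])² = 8.39×10⁻⁹
[I⁻]² = 2.92×10⁻⁷ ⇒ [I⁻] = 5.41×10⁻⁴ mol/L

[I⁻] = 5.41×10⁻⁴ mol/L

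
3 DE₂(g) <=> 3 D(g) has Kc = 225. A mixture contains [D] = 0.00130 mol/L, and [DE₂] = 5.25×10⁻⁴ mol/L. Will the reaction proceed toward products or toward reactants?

toward products

Qc = [D]³ / [DE₂]³ = (0.00130)³ / (5.25×10⁻⁴)³ = 15.2
Qc = 15.2 < Kc = 225, so the forward reaction proceeds.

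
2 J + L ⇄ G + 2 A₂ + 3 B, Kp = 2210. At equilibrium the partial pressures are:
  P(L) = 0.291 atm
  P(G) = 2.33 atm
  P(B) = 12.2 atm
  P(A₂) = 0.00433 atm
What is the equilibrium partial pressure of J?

P(J) = 0.0111 atm

At equilibrium, Kp = P(G)·P(A₂)²·P(B)³ / (P(J)²·P(L)) = 2210.
(2.33)·(0.00433)²·(12.2)³ / ((P(J))²·(0.291)) = 2210
P(J)² = 1.23×10⁻⁴ ⇒ P(J) = 0.0111 atm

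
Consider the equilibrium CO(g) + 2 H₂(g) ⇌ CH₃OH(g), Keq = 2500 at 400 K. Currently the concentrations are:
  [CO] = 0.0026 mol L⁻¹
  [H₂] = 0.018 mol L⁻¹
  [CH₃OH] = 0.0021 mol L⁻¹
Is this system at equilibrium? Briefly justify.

yes, at equilibrium

Q = [CH₃OH] / ([CO]·[H₂]²) = (0.0021) / ((0.0026)·(0.018)²) = 2500
Q = 2500 = Keq; the system is at equilibrium.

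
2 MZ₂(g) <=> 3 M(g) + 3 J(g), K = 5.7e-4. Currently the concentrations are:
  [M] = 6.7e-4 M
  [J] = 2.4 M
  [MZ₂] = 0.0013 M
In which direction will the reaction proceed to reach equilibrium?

to the left

Q = [M]³·[J]³ / [MZ₂]² = (6.7e-4)³·(2.4)³ / (0.0013)² = 0.0025
Q = 0.0025 > K = 5.7e-4, so the reverse reaction proceeds.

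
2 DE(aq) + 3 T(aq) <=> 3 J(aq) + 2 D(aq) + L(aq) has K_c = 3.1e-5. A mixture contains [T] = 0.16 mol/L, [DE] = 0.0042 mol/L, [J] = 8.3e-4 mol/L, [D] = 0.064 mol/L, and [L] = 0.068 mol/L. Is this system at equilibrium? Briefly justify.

no; Q < K, reaction proceeds forward

Q_c = [J]³·[D]²·[L] / ([DE]²·[T]³) = (8.3e-4)³·(0.064)²·(0.068) / ((0.0042)²·(0.16)³) = 2.2e-6
Q_c = 2.2e-6 < K_c = 3.1e-5: net forward reaction.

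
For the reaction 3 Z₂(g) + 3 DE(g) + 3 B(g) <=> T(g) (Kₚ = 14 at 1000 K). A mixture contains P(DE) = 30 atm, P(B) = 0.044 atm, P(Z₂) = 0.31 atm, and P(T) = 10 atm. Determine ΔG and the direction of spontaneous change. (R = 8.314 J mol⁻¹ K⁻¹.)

Qₚ = P(T) / (P(Z₂)³·P(DE)³·P(B)³) = (10) / ((0.31)³·(30)³·(0.044)³) = 146
ΔG = RT ln(Qₚ/Kₚ) = (8.314 J mol⁻¹ K⁻¹)(1000 K) × ln(146/14)
   = (8.314 kJ/mol)(2.345) = 19.5 kJ/mol
ΔG > 0, so the forward reaction is non-spontaneous (proceeds in reverse).

ΔG = 19.5 kJ/mol; the forward reaction is non-spontaneous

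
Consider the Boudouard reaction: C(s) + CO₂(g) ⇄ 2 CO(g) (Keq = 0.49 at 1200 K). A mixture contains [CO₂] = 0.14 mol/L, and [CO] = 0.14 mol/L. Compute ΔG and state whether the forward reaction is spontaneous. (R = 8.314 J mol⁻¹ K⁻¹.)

ΔG = -12.5 kJ/mol; the forward reaction is spontaneous

(C is a pure solid — omitted from Q.)
Q = [CO]² / [CO₂] = (0.14)² / (0.14) = 0.140
ΔG = RT ln(Q/Keq) = (8.314 J mol⁻¹ K⁻¹)(1200 K) × ln(0.140/0.49)
   = (9.977 kJ/mol)(-1.253) = -12.5 kJ/mol
ΔG < 0, so the forward reaction is spontaneous (proceeds forward).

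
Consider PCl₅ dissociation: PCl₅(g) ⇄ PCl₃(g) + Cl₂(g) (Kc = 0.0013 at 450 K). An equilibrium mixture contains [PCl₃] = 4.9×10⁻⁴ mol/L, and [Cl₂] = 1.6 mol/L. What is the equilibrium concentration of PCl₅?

At equilibrium, Kc = [PCl₃]·[Cl₂] / [PCl₅] = 0.0013.
(4.9×10⁻⁴)·(1.6) / ([PCl₅]) = 0.0013
[PCl₅] = 0.603 = 0.60 mol/L

[PCl₅] = 0.60 mol/L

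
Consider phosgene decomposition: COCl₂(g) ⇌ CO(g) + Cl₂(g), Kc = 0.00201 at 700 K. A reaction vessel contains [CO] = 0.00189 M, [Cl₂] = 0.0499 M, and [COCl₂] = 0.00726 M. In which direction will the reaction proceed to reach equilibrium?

Qc = [CO]·[Cl₂] / [COCl₂] = (0.00189)·(0.0499) / (0.00726) = 0.0130
Qc = 0.0130 > Kc = 0.00201, so the reverse reaction proceeds.

reverse (toward reactants)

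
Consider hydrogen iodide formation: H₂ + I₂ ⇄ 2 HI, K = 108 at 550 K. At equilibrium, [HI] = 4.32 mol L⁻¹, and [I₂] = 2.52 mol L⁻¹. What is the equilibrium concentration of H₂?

At equilibrium, K = [HI]² / ([H₂]·[I₂]) = 108.
(4.32)² / (([H₂])·(2.52)) = 108
[H₂] = 0.0686 mol L⁻¹

[H₂] = 0.0686 mol L⁻¹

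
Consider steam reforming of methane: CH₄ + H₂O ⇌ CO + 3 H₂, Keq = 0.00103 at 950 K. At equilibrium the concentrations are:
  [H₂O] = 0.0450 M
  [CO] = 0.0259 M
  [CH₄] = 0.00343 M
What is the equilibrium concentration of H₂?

[H₂] = 0.0183 M

At equilibrium, Keq = [CO]·[H₂]³ / ([CH₄]·[H₂O]) = 0.00103.
(0.0259)·([H₂])³ / ((0.00343)·(0.0450)) = 0.00103
[H₂]³ = 6.14e-6 ⇒ [H₂] = 0.0183 M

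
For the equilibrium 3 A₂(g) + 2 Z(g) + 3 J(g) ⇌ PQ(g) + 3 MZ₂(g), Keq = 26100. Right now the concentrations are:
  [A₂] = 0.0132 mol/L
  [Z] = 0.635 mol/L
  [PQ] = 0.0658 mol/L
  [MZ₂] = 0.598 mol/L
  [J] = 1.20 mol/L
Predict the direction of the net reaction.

Q = [PQ]·[MZ₂]³ / ([A₂]³·[Z]²·[J]³) = (0.0658)·(0.598)³ / ((0.0132)³·(0.635)²·(1.20)³) = 8780
Q = 8780 < Keq = 26100, so the forward reaction proceeds.

in the forward direction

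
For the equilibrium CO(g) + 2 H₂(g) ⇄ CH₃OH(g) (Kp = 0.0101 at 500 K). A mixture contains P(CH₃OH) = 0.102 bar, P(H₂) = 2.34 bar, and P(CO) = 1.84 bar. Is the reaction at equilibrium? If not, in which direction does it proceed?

no net change (already at equilibrium)

Qp = P(CH₃OH) / (P(CO)·P(H₂)²) = (0.102) / ((1.84)·(2.34)²) = 0.0101
Qp = 0.0101 = Kp, so the system is already at equilibrium.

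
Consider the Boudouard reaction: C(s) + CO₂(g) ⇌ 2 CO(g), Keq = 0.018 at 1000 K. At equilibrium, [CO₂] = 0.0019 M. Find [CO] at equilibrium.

[CO] = 0.0058 M

(C is a pure solid — omitted from Keq.)
At equilibrium, Keq = [CO]² / [CO₂] = 0.018.
([CO])² / (0.0019) = 0.018
[CO]² = 3.42e-5 ⇒ [CO] = 0.0058 M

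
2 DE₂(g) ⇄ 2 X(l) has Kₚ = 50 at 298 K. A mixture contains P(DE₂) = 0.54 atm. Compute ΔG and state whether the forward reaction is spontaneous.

ΔG = -6.64 kJ/mol; the forward reaction is spontaneous

(X is a pure liquid — omitted from Qₚ.)
Qₚ = 1 / P(DE₂)² = 1 / (0.54)² = 3.43
ΔG = RT ln(Qₚ/Kₚ) = (8.314 J mol⁻¹ K⁻¹)(298 K) × ln(3.43/50)
   = (2.478 kJ/mol)(-2.679) = -6.64 kJ/mol
ΔG < 0, so the forward reaction is spontaneous (proceeds forward).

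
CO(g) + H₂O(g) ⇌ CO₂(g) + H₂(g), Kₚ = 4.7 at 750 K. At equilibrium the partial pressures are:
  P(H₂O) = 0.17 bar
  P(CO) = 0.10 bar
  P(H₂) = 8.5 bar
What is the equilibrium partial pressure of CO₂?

P(CO₂) = 0.0094 bar

At equilibrium, Kₚ = P(CO₂)·P(H₂) / (P(CO)·P(H₂O)) = 4.7.
(P(CO₂))·(8.5) / ((0.10)·(0.17)) = 4.7
P(CO₂) = 0.00940 = 0.0094 bar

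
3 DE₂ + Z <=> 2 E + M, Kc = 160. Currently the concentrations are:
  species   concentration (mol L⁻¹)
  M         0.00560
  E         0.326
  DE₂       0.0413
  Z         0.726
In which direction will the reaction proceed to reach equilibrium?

Qc = [E]²·[M] / ([DE₂]³·[Z]) = (0.326)²·(0.00560) / ((0.0413)³·(0.726)) = 11.6
Qc = 11.6 < Kc = 160, so the forward reaction proceeds.

forward (toward products)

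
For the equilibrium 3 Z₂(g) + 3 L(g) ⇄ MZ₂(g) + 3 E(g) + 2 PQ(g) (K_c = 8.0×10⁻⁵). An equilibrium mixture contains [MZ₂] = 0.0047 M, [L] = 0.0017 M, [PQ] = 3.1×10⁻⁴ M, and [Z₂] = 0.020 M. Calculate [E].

[E] = 0.0019 M

At equilibrium, K_c = [MZ₂]·[E]³·[PQ]² / ([Z₂]³·[L]³) = 8.0×10⁻⁵.
(0.0047)·([E])³·(3.1×10⁻⁴)² / ((0.020)³·(0.0017)³) = 8.0×10⁻⁵
[E]³ = 6.96×10⁻⁹ ⇒ [E] = 0.0019 M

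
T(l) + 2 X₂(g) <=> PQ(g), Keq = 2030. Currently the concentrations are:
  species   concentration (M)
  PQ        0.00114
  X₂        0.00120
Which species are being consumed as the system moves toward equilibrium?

T, X₂ (reactants)

(T is a pure liquid — omitted from Q.)
Q = [PQ] / [X₂]² = (0.00114) / (0.00120)² = 792
Q = 792 < Keq = 2030: net forward reaction.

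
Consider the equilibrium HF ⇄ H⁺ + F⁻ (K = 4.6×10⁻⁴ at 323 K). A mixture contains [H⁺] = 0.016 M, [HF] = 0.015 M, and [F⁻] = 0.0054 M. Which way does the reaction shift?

in the reverse direction

Q = [H⁺]·[F⁻] / [HF] = (0.016)·(0.0054) / (0.015) = 0.0058
Q = 0.0058 > K = 4.6×10⁻⁴, so the reverse reaction proceeds.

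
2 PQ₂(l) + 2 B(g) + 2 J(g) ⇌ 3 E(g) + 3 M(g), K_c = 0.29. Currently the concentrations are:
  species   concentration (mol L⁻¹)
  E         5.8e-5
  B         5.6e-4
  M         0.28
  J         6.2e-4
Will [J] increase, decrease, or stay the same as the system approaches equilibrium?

(PQ₂ is a pure liquid — omitted from Q_c.)
Q_c = [E]³·[M]³ / ([B]²·[J]²) = (5.8e-5)³·(0.28)³ / ((5.6e-4)²·(6.2e-4)²) = 0.036
Q_c = 0.036 < K_c = 0.29: net forward reaction.
J is a reactant, so it decreases.

decrease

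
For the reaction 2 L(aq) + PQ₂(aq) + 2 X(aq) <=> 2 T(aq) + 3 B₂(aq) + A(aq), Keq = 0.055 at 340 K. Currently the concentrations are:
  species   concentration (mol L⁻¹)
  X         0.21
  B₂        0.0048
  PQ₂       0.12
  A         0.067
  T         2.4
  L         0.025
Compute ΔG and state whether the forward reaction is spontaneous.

Q = [T]²·[B₂]³·[A] / ([L]²·[PQ₂]·[X]²) = (2.4)²·(0.0048)³·(0.067) / ((0.025)²·(0.12)·(0.21)²) = 0.0129
ΔG = RT ln(Q/Keq) = (8.314 J mol⁻¹ K⁻¹)(340 K) × ln(0.0129/0.055)
   = (2.827 kJ/mol)(-1.450) = -4.10 kJ/mol
ΔG < 0, so the forward reaction is spontaneous (proceeds forward).

ΔG = -4.10 kJ/mol; the forward reaction is spontaneous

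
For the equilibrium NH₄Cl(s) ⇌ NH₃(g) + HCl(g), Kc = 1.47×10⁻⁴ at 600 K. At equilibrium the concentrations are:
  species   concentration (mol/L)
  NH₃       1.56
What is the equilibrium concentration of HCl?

(NH₄Cl is a pure solid — omitted from Kc.)
At equilibrium, Kc = [NH₃]·[HCl] = 1.47×10⁻⁴.
(1.56)·([HCl]) = 1.47×10⁻⁴
[HCl] = 9.42×10⁻⁵ mol/L

[HCl] = 9.42×10⁻⁵ mol/L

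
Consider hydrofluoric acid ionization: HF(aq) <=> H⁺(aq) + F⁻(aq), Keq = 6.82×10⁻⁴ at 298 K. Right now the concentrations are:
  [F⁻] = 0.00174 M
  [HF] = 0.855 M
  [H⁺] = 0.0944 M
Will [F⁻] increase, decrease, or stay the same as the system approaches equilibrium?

increase

Q = [H⁺]·[F⁻] / [HF] = (0.0944)·(0.00174) / (0.855) = 1.92×10⁻⁴
Q = 1.92×10⁻⁴ < Keq = 6.82×10⁻⁴: net forward reaction.
F⁻ is a product, so it increases.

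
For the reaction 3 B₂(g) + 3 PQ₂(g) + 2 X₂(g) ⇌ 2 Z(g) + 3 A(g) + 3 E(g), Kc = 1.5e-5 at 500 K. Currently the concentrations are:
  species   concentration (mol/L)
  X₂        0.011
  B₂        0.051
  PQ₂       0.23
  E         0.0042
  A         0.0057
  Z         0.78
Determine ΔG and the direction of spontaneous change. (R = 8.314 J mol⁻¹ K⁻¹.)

Qc = [Z]²·[A]³·[E]³ / ([B₂]³·[PQ₂]³·[X₂]²) = (0.78)²·(0.0057)³·(0.0042)³ / ((0.051)³·(0.23)³·(0.011)²) = 4.27e-5
ΔG = RT ln(Qc/Kc) = (8.314 J mol⁻¹ K⁻¹)(500 K) × ln(4.27e-5/1.5e-5)
   = (4.157 kJ/mol)(1.046) = 4.35 kJ/mol
ΔG > 0, so the forward reaction is non-spontaneous (proceeds in reverse).

ΔG = 4.35 kJ/mol; the forward reaction is non-spontaneous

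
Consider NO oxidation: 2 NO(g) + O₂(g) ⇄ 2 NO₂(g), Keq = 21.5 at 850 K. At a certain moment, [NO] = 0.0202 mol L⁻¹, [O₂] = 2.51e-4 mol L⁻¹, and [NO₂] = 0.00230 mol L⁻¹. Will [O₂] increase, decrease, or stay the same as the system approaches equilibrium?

increase

Q = [NO₂]² / ([NO]²·[O₂]) = (0.00230)² / ((0.0202)²·(2.51e-4)) = 51.7
Q = 51.7 > Keq = 21.5: net reverse reaction.
O₂ is a reactant, so it increases.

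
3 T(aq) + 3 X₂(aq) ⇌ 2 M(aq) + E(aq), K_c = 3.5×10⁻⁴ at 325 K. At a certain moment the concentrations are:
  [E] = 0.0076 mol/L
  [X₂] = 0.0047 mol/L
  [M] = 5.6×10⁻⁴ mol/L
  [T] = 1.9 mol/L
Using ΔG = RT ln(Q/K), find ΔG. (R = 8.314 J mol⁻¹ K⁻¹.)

Q_c = [M]²·[E] / ([T]³·[X₂]³) = (5.6×10⁻⁴)²·(0.0076) / ((1.9)³·(0.0047)³) = 0.00335
ΔG = RT ln(Q_c/K_c) = (8.314 J mol⁻¹ K⁻¹)(325 K) × ln(0.00335/3.5×10⁻⁴)
   = (2.702 kJ/mol)(2.259) = 6.10 kJ/mol
ΔG > 0, so the forward reaction is non-spontaneous (proceeds in reverse).

ΔG = 6.10 kJ/mol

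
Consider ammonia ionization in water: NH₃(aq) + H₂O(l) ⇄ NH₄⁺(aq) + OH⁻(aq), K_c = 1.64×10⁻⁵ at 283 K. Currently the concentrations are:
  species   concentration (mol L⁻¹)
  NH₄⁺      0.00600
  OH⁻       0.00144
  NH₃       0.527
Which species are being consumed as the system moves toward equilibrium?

(H₂O is a pure liquid — omitted from Q_c.)
Q_c = [NH₄⁺]·[OH⁻] / [NH₃] = (0.00600)·(0.00144) / (0.527) = 1.64×10⁻⁵
Q_c = 1.64×10⁻⁵ = K_c; the system is at equilibrium.

none (at equilibrium)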